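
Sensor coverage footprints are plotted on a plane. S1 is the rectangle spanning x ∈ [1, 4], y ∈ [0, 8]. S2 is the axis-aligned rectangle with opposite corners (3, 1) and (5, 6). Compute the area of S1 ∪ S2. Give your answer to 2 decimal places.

29.00

By inclusion–exclusion:
Individual areas: |S1| = 24, |S2| = 10.
|S1∩S2|: x∈[3,4], y∈[1,6] → 1·5 = 5.
|S1 ∪ S2| = 34 − 5 = 29.00.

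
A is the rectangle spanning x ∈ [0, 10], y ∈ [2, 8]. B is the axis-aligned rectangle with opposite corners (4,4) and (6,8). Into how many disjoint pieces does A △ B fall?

A △ B is a single connected region.

1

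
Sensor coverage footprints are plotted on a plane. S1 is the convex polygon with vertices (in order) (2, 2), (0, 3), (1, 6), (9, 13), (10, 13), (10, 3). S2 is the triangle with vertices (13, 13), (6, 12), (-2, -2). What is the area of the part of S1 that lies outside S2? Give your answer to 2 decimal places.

|S1| = 68.5, |S1∩S2| = 33.8306.
|S1 ∖ S2| = |S1| − |S1∩S2| = 68.5 − 33.8306 = 34.67.

34.67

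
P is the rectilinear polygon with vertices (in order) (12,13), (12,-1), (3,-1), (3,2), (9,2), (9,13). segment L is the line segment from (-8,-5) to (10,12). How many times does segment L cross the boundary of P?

The segment meets the boundary at (9,11.056).

1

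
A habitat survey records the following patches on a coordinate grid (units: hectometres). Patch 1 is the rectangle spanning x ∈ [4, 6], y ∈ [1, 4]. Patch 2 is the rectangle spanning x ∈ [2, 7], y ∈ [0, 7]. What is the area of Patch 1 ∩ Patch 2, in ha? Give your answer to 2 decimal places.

|Patch 1∩Patch 2|: x∈[4,6], y∈[1,4] → 2·3 = 6.

6.00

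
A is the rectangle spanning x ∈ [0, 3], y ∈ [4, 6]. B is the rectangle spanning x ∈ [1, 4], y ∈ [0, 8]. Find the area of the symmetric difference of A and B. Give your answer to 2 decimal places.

22.00

|A∩B|: x∈[1,3], y∈[4,6] → 2·2 = 4.
|A △ B| = |A| + |B| − 2·|A∩B| = 6 + 24 − 8 = 22.00.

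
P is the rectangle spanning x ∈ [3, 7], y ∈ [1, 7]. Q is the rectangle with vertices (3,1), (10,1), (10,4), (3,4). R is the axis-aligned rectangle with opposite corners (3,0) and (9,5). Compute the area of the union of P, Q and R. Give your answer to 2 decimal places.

41.00

By inclusion–exclusion:
Individual areas: |P| = 24, |Q| = 21, |R| = 30.
|P∩Q|: x∈[3,7], y∈[1,4] → 4·3 = 12.
|P∩R|: x∈[3,7], y∈[1,5] → 4·4 = 16.
|Q∩R|: x∈[3,9], y∈[1,4] → 6·3 = 18.
|P∩Q∩R| = 12.
|P ∪ Q ∪ R| = 75 − 46 + 12 = 41.00.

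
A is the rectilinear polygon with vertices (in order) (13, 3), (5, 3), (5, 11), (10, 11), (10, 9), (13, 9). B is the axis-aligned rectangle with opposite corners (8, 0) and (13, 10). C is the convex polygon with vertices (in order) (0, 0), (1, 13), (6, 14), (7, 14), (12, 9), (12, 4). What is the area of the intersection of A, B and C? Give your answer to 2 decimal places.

The intersection is the polygon with vertices (8,10), (10,10), (10,9), (12,9), (12,4), (9,3), (8,3).
By the shoelace formula its area is 24.50.

24.50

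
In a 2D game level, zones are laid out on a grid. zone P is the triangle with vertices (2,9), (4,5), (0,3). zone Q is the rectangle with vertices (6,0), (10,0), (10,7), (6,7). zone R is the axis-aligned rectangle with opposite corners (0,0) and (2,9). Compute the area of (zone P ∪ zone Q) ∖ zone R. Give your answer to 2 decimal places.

33.00

|zone P ∪ zone Q| = 38.
|(zone P ∪ zone Q) ∩ zone R| = 5.
|(zone P ∪ zone Q) ∖ zone R| = 38 − 5 = 33.00.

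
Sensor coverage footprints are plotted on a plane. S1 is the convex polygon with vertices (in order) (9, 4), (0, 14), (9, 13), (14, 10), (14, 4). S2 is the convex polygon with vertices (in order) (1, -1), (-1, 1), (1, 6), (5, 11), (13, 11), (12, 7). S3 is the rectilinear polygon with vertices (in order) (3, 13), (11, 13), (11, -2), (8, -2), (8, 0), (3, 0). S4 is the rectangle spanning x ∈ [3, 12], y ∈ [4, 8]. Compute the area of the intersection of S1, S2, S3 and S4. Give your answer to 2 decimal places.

11.93

The intersection is the polygon with vertices (11,6.273), (8.555,4.495), (5.4,8), (11,8).
By the shoelace formula its area is 11.93.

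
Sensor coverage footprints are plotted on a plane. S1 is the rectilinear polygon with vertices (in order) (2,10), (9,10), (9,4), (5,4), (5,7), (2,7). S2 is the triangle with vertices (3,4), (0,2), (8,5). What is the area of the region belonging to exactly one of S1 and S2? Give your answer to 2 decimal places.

|S1| = 33, |S2| = 3.5, |S1∩S2| = 0.7667.
|S1 △ S2| = |S1| + |S2| − 2·|S1∩S2| = 33 + 3.5 − 1.5333 = 34.97.

34.97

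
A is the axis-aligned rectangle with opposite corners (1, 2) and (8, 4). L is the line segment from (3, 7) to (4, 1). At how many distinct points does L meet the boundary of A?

The segment meets the boundary at (3.833,2), (3.5,4).

2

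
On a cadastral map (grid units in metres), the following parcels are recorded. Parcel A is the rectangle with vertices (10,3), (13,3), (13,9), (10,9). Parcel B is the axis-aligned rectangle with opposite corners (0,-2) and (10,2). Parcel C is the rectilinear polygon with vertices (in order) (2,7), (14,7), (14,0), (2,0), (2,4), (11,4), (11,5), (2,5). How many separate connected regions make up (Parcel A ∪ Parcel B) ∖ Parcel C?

(Parcel A ∪ Parcel B) ∖ Parcel C splits into 3 disjoint pieces (area 6, area 1, area 24).

3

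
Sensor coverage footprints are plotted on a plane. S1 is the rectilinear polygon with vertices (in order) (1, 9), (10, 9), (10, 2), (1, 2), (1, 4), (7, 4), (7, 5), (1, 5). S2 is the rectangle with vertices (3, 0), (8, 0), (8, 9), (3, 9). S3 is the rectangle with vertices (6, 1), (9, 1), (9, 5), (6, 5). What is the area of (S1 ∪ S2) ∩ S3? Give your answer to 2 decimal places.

11.00

The region (S1 ∪ S2) ∩ S3 is the polygon with vertices (8,2), (8,1), (6,1), (6,5), (9,5), (9,2).
By the shoelace formula its area is 11.00.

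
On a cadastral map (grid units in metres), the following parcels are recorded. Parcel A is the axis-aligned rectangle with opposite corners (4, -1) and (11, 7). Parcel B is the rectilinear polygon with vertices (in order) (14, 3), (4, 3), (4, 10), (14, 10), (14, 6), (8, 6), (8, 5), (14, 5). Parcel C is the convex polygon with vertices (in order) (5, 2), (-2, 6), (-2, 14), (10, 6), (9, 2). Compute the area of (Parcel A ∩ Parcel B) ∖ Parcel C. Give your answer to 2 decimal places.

|Parcel A ∩ Parcel B| = 25.
|(Parcel A ∩ Parcel B) ∩ Parcel C| = 20.25.
|(Parcel A ∩ Parcel B) ∖ Parcel C| = 25 − 20.25 = 4.75.

4.75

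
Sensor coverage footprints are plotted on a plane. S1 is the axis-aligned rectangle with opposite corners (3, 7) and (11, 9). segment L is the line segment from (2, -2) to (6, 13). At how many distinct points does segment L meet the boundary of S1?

The segment meets the boundary at (4.933,9), (4.4,7).

2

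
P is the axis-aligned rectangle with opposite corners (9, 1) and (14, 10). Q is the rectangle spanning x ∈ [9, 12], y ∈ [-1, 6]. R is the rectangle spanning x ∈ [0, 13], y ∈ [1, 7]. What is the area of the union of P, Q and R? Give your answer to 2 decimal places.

By inclusion–exclusion:
Individual areas: |P| = 45, |Q| = 21, |R| = 78.
|P∩Q|: x∈[9,12], y∈[1,6] → 3·5 = 15.
|P∩R|: x∈[9,13], y∈[1,7] → 4·6 = 24.
|Q∩R|: x∈[9,12], y∈[1,6] → 3·5 = 15.
|P∩Q∩R| = 15.
|P ∪ Q ∪ R| = 144 − 54 + 15 = 105.00.

105.00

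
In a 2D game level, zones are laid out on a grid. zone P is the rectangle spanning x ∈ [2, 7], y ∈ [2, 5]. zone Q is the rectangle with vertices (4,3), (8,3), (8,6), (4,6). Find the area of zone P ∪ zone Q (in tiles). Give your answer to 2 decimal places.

By inclusion–exclusion:
Individual areas: |zone P| = 15, |zone Q| = 12.
|zone P∩zone Q|: x∈[4,7], y∈[3,5] → 3·2 = 6.
|zone P ∪ zone Q| = 27 − 6 = 21.00.

21.00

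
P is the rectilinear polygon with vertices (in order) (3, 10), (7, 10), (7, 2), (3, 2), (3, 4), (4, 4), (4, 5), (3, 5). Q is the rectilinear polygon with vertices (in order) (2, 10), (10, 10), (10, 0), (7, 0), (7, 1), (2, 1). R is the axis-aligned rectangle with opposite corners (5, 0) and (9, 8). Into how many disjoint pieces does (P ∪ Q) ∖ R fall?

1

(P ∪ Q) ∖ R is a single connected region.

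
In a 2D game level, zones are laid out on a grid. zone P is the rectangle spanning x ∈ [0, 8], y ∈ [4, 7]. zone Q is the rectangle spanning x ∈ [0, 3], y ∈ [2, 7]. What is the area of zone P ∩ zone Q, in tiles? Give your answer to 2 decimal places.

9.00

|zone P∩zone Q|: x∈[0,3], y∈[4,7] → 3·3 = 9.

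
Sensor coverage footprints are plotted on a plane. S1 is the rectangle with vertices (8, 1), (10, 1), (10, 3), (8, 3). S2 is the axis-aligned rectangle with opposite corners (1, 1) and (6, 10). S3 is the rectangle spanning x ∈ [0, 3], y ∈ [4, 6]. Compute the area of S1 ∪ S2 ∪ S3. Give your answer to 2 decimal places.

By inclusion–exclusion:
Individual areas: |S1| = 4, |S2| = 45, |S3| = 6.
|S1∩S2| = 0 (no overlap).
|S1∩S3| = 0 (no overlap).
|S2∩S3|: x∈[1,3], y∈[4,6] → 2·2 = 4.
|S1∩S2∩S3| = 0.
|S1 ∪ S2 ∪ S3| = 55 − 4 + 0 = 51.00.

51.00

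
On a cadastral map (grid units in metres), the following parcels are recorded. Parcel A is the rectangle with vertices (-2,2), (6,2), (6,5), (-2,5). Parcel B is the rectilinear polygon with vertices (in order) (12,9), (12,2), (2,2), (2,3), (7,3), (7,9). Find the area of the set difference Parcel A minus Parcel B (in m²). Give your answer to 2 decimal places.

|Parcel A| = 24, |Parcel A∩Parcel B| = 4.
|Parcel A ∖ Parcel B| = |Parcel A| − |Parcel A∩Parcel B| = 24 − 4 = 20.00.

20.00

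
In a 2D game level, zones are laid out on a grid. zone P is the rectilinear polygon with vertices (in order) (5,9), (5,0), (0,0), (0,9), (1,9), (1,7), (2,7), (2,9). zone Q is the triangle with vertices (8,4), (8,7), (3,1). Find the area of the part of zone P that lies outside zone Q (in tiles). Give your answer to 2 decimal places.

41.80

|zone P| = 43, |zone P∩zone Q| = 1.2.
|zone P ∖ zone Q| = |zone P| − |zone P∩zone Q| = 43 − 1.2 = 41.80.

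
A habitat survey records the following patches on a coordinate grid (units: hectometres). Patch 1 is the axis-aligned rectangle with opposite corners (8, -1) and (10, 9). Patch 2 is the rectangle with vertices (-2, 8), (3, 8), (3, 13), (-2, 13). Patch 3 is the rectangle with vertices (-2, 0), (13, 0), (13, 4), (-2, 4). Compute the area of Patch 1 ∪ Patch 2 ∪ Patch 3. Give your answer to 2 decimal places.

97.00

By inclusion–exclusion:
Individual areas: |Patch 1| = 20, |Patch 2| = 25, |Patch 3| = 60.
|Patch 1∩Patch 2| = 0 (no overlap).
|Patch 1∩Patch 3|: x∈[8,10], y∈[0,4] → 2·4 = 8.
|Patch 2∩Patch 3| = 0 (no overlap).
|Patch 1∩Patch 2∩Patch 3| = 0.
|Patch 1 ∪ Patch 2 ∪ Patch 3| = 105 − 8 + 0 = 97.00.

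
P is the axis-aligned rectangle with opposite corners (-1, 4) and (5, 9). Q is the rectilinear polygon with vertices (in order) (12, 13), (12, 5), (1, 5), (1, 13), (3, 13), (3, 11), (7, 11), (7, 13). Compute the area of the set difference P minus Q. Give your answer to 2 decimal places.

14.00

|P| = 30, |P∩Q| = 16.
|P ∖ Q| = |P| − |P∩Q| = 30 − 16 = 14.00.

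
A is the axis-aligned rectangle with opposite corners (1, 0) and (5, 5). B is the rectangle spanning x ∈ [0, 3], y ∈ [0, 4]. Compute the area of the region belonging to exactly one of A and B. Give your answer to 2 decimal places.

16.00

|A∩B|: x∈[1,3], y∈[0,4] → 2·4 = 8.
|A △ B| = |A| + |B| − 2·|A∩B| = 20 + 12 − 16 = 16.00.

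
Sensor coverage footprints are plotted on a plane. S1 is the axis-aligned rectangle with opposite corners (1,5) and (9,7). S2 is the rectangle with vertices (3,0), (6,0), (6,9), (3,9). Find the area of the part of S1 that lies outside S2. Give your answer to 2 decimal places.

10.00

|S1∩S2|: x∈[3,6], y∈[5,7] → 3·2 = 6.
|S1| = 16.
|S1 ∖ S2| = |S1| − |S1∩S2| = 16 − 6 = 10.00.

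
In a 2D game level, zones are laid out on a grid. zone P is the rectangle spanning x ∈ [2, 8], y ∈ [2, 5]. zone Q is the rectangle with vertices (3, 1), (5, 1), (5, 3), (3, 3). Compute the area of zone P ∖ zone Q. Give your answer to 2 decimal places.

16.00

|zone P∩zone Q|: x∈[3,5], y∈[2,3] → 2·1 = 2.
|zone P| = 18.
|zone P ∖ zone Q| = |zone P| − |zone P∩zone Q| = 18 − 2 = 16.00.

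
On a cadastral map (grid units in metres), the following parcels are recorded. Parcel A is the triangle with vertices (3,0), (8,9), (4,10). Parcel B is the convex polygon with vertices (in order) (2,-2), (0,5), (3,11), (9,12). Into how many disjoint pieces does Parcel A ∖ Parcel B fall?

1

Parcel A ∖ Parcel B is a single connected region.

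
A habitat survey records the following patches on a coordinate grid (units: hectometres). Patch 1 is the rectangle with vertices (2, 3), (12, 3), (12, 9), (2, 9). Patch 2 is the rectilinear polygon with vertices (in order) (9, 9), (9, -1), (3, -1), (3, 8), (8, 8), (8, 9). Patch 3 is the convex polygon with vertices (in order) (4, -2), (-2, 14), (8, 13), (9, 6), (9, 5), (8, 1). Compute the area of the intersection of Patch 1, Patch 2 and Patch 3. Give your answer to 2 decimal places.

29.86

The intersection is the polygon with vertices (9,5), (8.5,3), (3,3), (3,8), (8,8), (8,9), (8.571,9), (9,6).
By the shoelace formula its area is 29.86.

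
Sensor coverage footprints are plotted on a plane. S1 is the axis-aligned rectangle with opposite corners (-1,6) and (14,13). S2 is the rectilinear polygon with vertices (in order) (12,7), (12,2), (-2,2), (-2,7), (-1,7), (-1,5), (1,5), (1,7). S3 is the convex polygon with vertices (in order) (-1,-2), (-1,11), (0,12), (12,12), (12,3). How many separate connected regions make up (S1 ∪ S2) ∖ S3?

(S1 ∪ S2) ∖ S3 splits into 3 disjoint pieces (area 27.5, area 1.3, area 5).

3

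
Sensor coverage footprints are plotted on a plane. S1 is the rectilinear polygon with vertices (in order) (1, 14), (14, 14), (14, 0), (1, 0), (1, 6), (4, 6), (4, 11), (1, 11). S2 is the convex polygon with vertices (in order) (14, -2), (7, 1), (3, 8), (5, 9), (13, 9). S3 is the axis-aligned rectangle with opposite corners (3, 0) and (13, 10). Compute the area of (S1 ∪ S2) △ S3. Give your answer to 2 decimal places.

|S1 ∪ S2| = 172.6098.
|(S1 ∪ S2) ∩ S3| = 97.125.
|(S1 ∪ S2) △ S3| = 172.6098 + 100 − 194.25 = 78.36.

78.36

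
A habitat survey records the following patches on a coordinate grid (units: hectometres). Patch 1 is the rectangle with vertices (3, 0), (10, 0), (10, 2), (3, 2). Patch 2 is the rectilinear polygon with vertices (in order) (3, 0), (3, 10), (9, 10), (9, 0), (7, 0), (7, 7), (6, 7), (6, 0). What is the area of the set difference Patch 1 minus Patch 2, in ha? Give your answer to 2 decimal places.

4.00

|Patch 1| = 14, |Patch 1∩Patch 2| = 10.
|Patch 1 ∖ Patch 2| = |Patch 1| − |Patch 1∩Patch 2| = 14 − 10 = 4.00.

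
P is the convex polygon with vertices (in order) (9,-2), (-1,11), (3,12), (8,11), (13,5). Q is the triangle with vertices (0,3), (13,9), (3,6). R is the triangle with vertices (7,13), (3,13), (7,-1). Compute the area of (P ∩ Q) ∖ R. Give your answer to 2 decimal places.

|P ∩ Q| = 6.9985.
|(P ∩ Q) ∩ R| = 2.2484.
|(P ∩ Q) ∖ R| = 6.9985 − 2.2484 = 4.75.

4.75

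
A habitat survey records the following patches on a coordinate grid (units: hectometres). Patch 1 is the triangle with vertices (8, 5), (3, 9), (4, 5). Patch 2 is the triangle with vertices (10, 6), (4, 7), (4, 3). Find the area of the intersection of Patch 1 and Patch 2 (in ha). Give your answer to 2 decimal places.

5.26

The intersection is the polygon with vertices (8,5), (4,5), (4,7), (5.895,6.684).
By the shoelace formula its area is 5.26.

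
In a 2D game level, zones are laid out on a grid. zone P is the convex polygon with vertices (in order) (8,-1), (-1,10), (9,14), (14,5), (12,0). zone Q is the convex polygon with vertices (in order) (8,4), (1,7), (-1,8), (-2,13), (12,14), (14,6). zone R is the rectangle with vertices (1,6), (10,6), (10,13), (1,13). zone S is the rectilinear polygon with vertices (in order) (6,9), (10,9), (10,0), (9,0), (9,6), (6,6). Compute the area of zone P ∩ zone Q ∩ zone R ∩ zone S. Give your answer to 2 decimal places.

12.00

The intersection is the polygon with vertices (10,6), (9,6), (6,6), (6,9), (10,9).
By the shoelace formula its area is 12.00.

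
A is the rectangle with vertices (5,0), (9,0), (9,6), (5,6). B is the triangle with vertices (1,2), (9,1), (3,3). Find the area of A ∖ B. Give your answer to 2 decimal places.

|A| = 24, |A∩B| = 1.6667.
|A ∖ B| = |A| − |A∩B| = 24 − 1.6667 = 22.33.

22.33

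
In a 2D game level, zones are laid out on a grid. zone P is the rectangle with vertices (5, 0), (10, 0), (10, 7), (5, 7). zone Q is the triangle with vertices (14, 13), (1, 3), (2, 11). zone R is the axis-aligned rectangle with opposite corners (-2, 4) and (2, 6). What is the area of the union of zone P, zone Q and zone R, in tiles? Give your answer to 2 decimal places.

87.95

By inclusion–exclusion:
Individual areas: |zone P| = 35, |zone Q| = 47, |zone R| = 8.
|zone P∩zone Q| = 0.5538.
|zone P∩zone R| = 0 (no overlap).
|zone Q∩zone R| = 1.5.
|zone P∩zone Q∩zone R| = 0.
|zone P ∪ zone Q ∪ zone R| = 90 − 2.0538 + 0 = 87.95.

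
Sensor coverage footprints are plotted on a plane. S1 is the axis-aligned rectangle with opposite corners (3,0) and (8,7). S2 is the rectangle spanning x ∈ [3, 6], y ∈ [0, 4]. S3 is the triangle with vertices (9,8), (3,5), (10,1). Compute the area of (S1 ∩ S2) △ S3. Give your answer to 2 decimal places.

|S1 ∩ S2| = 12.
|(S1 ∩ S2) ∩ S3| = 0.4464.
|(S1 ∩ S2) △ S3| = 12 + 22.5 − 0.8929 = 33.61.

33.61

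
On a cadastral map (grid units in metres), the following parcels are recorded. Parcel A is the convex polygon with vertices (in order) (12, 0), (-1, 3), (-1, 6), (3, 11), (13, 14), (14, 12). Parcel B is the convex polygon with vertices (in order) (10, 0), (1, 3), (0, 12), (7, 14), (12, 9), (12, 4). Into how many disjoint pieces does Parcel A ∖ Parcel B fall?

Parcel A ∖ Parcel B splits into 2 disjoint pieces (area 26.9324, area 8.5244).

2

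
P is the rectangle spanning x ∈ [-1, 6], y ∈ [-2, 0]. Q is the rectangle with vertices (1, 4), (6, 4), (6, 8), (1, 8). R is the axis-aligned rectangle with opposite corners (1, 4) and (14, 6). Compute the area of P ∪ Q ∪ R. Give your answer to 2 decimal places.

50.00

By inclusion–exclusion:
Individual areas: |P| = 14, |Q| = 20, |R| = 26.
|P∩Q| = 0 (no overlap).
|P∩R| = 0 (no overlap).
|Q∩R|: x∈[1,6], y∈[4,6] → 5·2 = 10.
|P∩Q∩R| = 0.
|P ∪ Q ∪ R| = 60 − 10 + 0 = 50.00.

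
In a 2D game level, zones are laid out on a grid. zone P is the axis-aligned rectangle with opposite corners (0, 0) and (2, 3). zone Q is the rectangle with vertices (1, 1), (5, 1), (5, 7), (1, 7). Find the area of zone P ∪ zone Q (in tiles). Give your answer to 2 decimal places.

By inclusion–exclusion:
Individual areas: |zone P| = 6, |zone Q| = 24.
|zone P∩zone Q|: x∈[1,2], y∈[1,3] → 1·2 = 2.
|zone P ∪ zone Q| = 30 − 2 = 28.00.

28.00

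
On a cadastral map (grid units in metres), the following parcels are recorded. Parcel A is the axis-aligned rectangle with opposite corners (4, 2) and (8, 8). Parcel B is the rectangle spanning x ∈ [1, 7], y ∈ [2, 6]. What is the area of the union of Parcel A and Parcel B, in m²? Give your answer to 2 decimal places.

By inclusion–exclusion:
Individual areas: |Parcel A| = 24, |Parcel B| = 24.
|Parcel A∩Parcel B|: x∈[4,7], y∈[2,6] → 3·4 = 12.
|Parcel A ∪ Parcel B| = 48 − 12 = 36.00.

36.00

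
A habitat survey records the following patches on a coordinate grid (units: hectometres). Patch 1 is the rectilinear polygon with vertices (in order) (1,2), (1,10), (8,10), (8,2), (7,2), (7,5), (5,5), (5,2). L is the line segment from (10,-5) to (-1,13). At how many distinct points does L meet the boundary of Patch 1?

2

The segment meets the boundary at (1,9.727), (5,3.182).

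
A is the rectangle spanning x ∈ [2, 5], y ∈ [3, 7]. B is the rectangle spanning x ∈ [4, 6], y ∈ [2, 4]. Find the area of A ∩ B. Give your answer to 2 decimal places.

1.00

|A∩B|: x∈[4,5], y∈[3,4] → 1·1 = 1.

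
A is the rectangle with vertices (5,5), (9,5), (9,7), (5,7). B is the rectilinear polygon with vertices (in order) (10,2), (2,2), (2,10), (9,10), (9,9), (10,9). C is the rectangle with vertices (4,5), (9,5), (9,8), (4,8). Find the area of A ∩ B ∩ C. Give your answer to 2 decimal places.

The intersection is the polygon with vertices (5,7), (9,7), (9,5), (5,5).
By the shoelace formula its area is 8.00.

8.00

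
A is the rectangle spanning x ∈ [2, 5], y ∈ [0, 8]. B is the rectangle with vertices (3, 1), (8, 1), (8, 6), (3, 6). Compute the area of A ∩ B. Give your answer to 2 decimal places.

|A∩B|: x∈[3,5], y∈[1,6] → 2·5 = 10.

10.00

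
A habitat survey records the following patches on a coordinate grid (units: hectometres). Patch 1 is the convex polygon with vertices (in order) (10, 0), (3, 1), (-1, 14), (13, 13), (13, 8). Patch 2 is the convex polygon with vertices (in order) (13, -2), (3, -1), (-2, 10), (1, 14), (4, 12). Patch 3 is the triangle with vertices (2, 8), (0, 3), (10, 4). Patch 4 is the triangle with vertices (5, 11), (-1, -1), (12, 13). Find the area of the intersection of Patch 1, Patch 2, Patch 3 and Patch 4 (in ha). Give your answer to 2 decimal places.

The intersection is the polygon with vertices (5.659,6.171), (2.992,3.299), (2.313,3.231), (1.857,4.714), (3.2,7.4).
By the shoelace formula its area is 8.16.

8.16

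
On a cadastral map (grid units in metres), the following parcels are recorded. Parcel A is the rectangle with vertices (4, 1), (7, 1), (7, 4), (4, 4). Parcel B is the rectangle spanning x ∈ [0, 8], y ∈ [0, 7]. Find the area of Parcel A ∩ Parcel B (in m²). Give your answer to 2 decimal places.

|Parcel A∩Parcel B|: x∈[4,7], y∈[1,4] → 3·3 = 9.

9.00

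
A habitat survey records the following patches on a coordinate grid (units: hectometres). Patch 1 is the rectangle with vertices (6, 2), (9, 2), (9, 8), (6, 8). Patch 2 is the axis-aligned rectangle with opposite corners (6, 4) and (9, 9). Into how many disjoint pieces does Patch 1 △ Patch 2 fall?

2

Patch 1 △ Patch 2 splits into 2 disjoint pieces (area 6, area 3).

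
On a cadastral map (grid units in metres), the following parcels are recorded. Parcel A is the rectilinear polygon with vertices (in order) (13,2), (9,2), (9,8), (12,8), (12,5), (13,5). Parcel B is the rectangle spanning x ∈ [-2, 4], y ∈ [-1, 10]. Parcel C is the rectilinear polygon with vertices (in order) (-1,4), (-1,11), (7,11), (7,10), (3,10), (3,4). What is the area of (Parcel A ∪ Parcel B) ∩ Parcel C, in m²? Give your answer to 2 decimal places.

|Parcel A ∪ Parcel B| = 87.
|(Parcel A ∪ Parcel B) ∩ Parcel C| = 24.00.

24.00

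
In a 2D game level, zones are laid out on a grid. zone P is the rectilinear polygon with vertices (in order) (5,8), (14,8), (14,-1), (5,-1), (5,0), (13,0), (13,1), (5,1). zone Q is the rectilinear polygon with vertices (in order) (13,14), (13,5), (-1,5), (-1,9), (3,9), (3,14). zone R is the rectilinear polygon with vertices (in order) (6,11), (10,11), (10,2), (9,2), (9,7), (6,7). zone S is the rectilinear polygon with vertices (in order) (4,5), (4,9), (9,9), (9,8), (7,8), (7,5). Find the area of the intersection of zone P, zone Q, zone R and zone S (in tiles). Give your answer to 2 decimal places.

1.00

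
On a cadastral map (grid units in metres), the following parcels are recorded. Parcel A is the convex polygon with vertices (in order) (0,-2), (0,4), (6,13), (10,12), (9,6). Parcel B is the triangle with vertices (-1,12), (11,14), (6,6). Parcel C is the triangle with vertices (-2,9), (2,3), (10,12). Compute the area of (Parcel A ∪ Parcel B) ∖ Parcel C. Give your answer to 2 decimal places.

|Parcel A ∪ Parcel B| = 93.3628.
|(Parcel A ∪ Parcel B) ∩ Parcel C| = 29.563.
|(Parcel A ∪ Parcel B) ∖ Parcel C| = 93.3628 − 29.563 = 63.80.

63.80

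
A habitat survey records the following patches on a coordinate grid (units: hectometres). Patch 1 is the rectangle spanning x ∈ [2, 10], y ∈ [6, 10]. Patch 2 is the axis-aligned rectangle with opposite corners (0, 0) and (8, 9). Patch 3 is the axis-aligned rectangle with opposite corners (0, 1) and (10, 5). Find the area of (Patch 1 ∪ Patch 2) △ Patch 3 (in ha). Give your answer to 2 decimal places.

|Patch 1 ∪ Patch 2| = 86.
|(Patch 1 ∪ Patch 2) ∩ Patch 3| = 32.
|(Patch 1 ∪ Patch 2) △ Patch 3| = 86 + 40 − 64 = 62.00.

62.00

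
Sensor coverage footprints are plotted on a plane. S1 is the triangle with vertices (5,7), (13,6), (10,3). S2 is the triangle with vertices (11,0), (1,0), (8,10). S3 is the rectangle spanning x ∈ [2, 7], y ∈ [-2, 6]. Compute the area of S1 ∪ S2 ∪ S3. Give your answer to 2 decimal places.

73.97

By inclusion–exclusion:
Individual areas: |S1| = 13.5, |S2| = 50, |S3| = 40.
|S1∩S2| = 6.8474.
|S1∩S3| = 0.225.
|S2∩S3| = 22.6857.
|S1∩S2∩S3| = 0.225.
|S1 ∪ S2 ∪ S3| = 103.5 − 29.7581 + 0.225 = 73.97.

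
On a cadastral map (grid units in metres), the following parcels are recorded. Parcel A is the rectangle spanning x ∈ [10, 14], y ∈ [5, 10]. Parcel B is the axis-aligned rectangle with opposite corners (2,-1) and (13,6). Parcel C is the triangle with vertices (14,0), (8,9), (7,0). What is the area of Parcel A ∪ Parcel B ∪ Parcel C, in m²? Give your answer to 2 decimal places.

By inclusion–exclusion:
Individual areas: |Parcel A| = 20, |Parcel B| = 77, |Parcel C| = 31.5.
|Parcel A∩Parcel B|: x∈[10,13], y∈[5,6] → 3·1 = 3.
|Parcel A∩Parcel C| = 0.3333.
|Parcel B∩Parcel C| = 27.25.
|Parcel A∩Parcel B∩Parcel C| = 0.3333.
|Parcel A ∪ Parcel B ∪ Parcel C| = 128.5 − 30.5833 + 0.3333 = 98.25.

98.25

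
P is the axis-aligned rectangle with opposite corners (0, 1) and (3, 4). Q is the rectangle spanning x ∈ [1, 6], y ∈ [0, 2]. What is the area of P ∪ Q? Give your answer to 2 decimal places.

By inclusion–exclusion:
Individual areas: |P| = 9, |Q| = 10.
|P∩Q|: x∈[1,3], y∈[1,2] → 2·1 = 2.
|P ∪ Q| = 19 − 2 = 17.00.

17.00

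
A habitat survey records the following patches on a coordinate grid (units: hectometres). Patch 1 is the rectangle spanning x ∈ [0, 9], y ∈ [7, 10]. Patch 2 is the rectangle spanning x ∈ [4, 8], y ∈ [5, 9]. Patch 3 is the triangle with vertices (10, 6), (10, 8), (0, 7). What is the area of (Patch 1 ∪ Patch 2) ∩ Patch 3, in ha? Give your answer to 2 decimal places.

6.45

The region (Patch 1 ∪ Patch 2) ∩ Patch 3 is the polygon with vertices (9,7), (8,7), (8,6.2), (4,6.6), (4,7), (0,7), (9,7.9).
By the shoelace formula its area is 6.45.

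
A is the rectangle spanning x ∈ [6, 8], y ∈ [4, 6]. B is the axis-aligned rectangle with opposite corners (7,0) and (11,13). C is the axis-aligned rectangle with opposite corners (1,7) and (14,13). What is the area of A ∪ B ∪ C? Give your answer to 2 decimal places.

108.00

By inclusion–exclusion:
Individual areas: |A| = 4, |B| = 52, |C| = 78.
|A∩B|: x∈[7,8], y∈[4,6] → 1·2 = 2.
|A∩C| = 0 (no overlap).
|B∩C|: x∈[7,11], y∈[7,13] → 4·6 = 24.
|A∩B∩C| = 0.
|A ∪ B ∪ C| = 134 − 26 + 0 = 108.00.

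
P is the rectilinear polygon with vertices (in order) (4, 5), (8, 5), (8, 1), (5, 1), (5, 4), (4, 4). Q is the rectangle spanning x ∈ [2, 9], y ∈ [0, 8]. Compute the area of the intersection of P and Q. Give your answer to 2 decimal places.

The intersection is the polygon with vertices (8,5), (8,1), (5,1), (5,4), (4,4), (4,5).
By the shoelace formula its area is 13.00.

13.00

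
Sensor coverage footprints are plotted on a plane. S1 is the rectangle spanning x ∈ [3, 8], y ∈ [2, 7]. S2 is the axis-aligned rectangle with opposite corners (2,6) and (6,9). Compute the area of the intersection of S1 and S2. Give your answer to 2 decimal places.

3.00

|S1∩S2|: x∈[3,6], y∈[6,7] → 3·1 = 3.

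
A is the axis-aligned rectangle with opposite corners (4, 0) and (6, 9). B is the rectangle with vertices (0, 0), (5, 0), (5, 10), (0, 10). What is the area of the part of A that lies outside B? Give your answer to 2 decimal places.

|A∩B|: x∈[4,5], y∈[0,9] → 1·9 = 9.
|A| = 18.
|A ∖ B| = |A| − |A∩B| = 18 − 9 = 9.00.

9.00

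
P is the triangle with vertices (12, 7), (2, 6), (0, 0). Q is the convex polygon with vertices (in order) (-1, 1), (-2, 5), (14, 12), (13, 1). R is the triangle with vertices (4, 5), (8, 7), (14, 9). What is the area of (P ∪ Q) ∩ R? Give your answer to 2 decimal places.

2.00

The region (P ∪ Q) ∩ R is the polygon with vertices (13.717,8.887), (4,5), (8,7), (13.719,8.906).
By the shoelace formula its area is 2.00.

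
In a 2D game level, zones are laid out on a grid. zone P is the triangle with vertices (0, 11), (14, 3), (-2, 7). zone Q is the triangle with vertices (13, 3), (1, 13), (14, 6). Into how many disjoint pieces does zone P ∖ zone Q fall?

zone P ∖ zone Q splits into 2 disjoint pieces (area 35.2695, area 0.1246).

2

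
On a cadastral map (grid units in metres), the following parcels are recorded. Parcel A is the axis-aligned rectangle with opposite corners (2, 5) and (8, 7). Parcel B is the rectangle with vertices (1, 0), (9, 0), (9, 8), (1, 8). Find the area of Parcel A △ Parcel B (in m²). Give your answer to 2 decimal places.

|Parcel A∩Parcel B|: x∈[2,8], y∈[5,7] → 6·2 = 12.
|Parcel A △ Parcel B| = |Parcel A| + |Parcel B| − 2·|Parcel A∩Parcel B| = 12 + 64 − 24 = 52.00.

52.00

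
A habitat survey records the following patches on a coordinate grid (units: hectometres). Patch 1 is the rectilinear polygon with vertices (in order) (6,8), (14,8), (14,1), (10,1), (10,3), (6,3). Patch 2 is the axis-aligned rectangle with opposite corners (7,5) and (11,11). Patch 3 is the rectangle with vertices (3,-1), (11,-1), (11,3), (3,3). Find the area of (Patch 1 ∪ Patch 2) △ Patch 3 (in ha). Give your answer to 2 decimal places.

88.00

|Patch 1 ∪ Patch 2| = 60.
|(Patch 1 ∪ Patch 2) ∩ Patch 3| = 2.
|(Patch 1 ∪ Patch 2) △ Patch 3| = 60 + 32 − 4 = 88.00.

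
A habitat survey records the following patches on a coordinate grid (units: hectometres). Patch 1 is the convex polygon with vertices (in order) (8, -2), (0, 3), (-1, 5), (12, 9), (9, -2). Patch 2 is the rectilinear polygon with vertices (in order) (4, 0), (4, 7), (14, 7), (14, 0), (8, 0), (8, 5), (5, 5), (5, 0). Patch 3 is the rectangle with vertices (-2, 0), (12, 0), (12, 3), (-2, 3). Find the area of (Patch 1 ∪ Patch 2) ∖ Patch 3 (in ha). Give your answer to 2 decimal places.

70.55

|Patch 1 ∪ Patch 2| = 99.5462.
|(Patch 1 ∪ Patch 2) ∩ Patch 3| = 29.
|(Patch 1 ∪ Patch 2) ∖ Patch 3| = 99.5462 − 29 = 70.55.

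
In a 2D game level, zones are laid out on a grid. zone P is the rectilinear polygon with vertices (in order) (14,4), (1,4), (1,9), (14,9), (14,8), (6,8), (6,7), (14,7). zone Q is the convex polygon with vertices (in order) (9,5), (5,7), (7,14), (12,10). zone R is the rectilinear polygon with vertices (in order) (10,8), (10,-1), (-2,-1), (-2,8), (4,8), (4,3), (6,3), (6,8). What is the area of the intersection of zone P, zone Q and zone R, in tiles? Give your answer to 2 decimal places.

4.92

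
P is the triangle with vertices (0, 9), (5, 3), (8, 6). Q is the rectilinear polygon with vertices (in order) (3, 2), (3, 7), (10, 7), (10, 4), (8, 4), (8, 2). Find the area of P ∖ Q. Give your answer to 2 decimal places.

|P| = 16.5, |P∩Q| = 11.7667.
|P ∖ Q| = |P| − |P∩Q| = 16.5 − 11.7667 = 4.73.

4.73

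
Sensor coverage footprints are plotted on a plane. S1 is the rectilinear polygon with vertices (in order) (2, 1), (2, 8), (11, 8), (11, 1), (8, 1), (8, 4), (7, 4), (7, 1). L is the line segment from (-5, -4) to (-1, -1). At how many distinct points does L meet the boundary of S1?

0

The segment lies entirely outside S1 and never meets its boundary.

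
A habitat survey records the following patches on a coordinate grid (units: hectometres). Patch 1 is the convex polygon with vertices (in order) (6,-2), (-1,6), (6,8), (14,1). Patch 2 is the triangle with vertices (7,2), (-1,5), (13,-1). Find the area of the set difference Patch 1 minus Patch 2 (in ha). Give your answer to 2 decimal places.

72.18

|Patch 1| = 75, |Patch 1∩Patch 2| = 2.817.
|Patch 1 ∖ Patch 2| = |Patch 1| − |Patch 1∩Patch 2| = 75 − 2.817 = 72.18.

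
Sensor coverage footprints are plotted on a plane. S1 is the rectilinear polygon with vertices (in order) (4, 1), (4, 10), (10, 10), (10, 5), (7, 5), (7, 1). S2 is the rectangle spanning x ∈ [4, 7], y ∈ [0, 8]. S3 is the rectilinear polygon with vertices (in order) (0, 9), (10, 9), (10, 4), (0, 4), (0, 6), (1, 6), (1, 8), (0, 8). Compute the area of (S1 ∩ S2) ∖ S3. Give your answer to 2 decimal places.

9.00

|S1 ∩ S2| = 21.
|(S1 ∩ S2) ∩ S3| = 12.
|(S1 ∩ S2) ∖ S3| = 21 − 12 = 9.00.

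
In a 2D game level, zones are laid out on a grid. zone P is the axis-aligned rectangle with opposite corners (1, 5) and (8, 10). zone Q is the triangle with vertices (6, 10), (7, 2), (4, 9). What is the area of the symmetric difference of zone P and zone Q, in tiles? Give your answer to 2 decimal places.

29.23

|zone P| = 35, |zone Q| = 8.5, |zone P∩zone Q| = 7.1339.
|zone P △ zone Q| = |zone P| + |zone Q| − 2·|zone P∩zone Q| = 35 + 8.5 − 14.2679 = 29.23.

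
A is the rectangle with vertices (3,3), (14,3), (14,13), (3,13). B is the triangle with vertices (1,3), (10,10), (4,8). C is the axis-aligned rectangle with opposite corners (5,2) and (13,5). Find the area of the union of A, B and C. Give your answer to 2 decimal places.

119.78

By inclusion–exclusion:
Individual areas: |A| = 110, |B| = 12, |C| = 24.
|A∩B| = 10.2222.
|A∩C|: x∈[5,13], y∈[3,5] → 8·2 = 16.
|B∩C| = 0.
|A∩B∩C| = 0.
|A ∪ B ∪ C| = 146 − 26.2222 + 0 = 119.78.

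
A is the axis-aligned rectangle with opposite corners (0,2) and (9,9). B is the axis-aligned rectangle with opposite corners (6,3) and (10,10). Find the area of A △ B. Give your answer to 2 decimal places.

|A∩B|: x∈[6,9], y∈[3,9] → 3·6 = 18.
|A △ B| = |A| + |B| − 2·|A∩B| = 63 + 28 − 36 = 55.00.

55.00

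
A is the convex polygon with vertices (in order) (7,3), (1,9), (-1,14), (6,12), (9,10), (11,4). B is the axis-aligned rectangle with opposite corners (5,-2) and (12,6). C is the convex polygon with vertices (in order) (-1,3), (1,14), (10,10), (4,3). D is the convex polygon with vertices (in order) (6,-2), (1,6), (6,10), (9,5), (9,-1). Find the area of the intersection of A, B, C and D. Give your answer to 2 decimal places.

1.28

The intersection is the polygon with vertices (6.571,6), (5.385,4.615), (5,5), (5,6).
By the shoelace formula its area is 1.28.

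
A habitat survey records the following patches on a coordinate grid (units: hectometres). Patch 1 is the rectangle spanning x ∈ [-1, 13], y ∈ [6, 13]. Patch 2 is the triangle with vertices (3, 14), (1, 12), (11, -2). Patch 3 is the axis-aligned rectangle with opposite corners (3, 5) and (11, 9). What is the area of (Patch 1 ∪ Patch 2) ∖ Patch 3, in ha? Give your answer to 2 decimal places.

|Patch 1 ∪ Patch 2| = 105.6071.
|(Patch 1 ∪ Patch 2) ∩ Patch 3| = 25.6071.
|(Patch 1 ∪ Patch 2) ∖ Patch 3| = 105.6071 − 25.6071 = 80.00.

80.00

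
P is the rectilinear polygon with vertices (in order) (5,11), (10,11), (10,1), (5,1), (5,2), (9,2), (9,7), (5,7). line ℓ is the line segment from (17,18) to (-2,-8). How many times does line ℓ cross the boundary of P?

The segment meets the boundary at (5,1.579), (5.308,2), (8.962,7), (10,8.421).

4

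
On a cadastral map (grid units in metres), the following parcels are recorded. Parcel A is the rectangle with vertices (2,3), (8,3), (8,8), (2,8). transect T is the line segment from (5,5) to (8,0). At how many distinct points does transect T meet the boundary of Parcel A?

The segment meets the boundary at (6.2,3).

1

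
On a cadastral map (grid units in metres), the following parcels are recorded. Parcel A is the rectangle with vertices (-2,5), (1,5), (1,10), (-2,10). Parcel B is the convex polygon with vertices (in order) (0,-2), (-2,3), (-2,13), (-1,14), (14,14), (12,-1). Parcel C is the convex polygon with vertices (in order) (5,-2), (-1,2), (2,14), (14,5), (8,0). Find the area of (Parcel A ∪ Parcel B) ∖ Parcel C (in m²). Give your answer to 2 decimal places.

102.93

|Parcel A ∪ Parcel B| = 227.5.
|(Parcel A ∪ Parcel B) ∩ Parcel C| = 124.5695.
|(Parcel A ∪ Parcel B) ∖ Parcel C| = 227.5 − 124.5695 = 102.93.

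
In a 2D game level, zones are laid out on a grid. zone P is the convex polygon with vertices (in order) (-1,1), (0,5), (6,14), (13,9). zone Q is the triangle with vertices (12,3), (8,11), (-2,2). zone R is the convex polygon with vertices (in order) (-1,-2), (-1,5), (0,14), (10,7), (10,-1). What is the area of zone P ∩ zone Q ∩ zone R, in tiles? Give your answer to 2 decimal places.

28.71

The intersection is the polygon with vertices (6.375,9.537), (9.775,7.157), (1.143,2.224), (-0.727,2.091), (-0.387,3.452).
By the shoelace formula its area is 28.71.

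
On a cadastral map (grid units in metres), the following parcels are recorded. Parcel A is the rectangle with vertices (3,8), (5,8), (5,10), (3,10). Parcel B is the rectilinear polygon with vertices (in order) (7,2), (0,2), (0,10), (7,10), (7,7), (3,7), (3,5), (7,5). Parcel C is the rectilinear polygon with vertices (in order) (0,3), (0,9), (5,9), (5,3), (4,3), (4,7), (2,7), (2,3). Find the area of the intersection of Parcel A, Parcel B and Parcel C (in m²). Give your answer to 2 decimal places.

2.00

The intersection is the polygon with vertices (3,8), (3,9), (5,9), (5,8).
By the shoelace formula its area is 2.00.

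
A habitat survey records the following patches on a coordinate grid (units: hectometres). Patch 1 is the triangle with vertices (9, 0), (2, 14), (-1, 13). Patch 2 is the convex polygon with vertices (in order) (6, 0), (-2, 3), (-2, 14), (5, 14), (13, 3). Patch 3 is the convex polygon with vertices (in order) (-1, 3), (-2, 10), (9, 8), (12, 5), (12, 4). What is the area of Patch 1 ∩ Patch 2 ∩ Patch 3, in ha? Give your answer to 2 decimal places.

9.28

The intersection is the polygon with vertices (1.845,9.301), (4.6,8.8), (7.185,3.63), (6.263,3.559).
By the shoelace formula its area is 9.28.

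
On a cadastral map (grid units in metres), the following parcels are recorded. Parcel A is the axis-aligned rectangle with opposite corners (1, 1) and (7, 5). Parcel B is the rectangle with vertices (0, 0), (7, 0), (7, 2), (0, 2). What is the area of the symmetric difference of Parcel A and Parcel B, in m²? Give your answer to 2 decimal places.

26.00

|Parcel A∩Parcel B|: x∈[1,7], y∈[1,2] → 6·1 = 6.
|Parcel A △ Parcel B| = |Parcel A| + |Parcel B| − 2·|Parcel A∩Parcel B| = 24 + 14 − 12 = 26.00.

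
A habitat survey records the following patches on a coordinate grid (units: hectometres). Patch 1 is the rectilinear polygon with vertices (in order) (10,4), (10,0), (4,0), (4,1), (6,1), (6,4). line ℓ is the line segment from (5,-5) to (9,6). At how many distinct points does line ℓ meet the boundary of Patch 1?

The segment meets the boundary at (8.273,4), (6.818,0).

2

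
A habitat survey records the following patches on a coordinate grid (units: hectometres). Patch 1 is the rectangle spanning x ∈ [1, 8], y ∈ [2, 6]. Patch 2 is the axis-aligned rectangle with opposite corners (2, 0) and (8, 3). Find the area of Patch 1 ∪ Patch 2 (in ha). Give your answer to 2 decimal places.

By inclusion–exclusion:
Individual areas: |Patch 1| = 28, |Patch 2| = 18.
|Patch 1∩Patch 2|: x∈[2,8], y∈[2,3] → 6·1 = 6.
|Patch 1 ∪ Patch 2| = 46 − 6 = 40.00.

40.00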